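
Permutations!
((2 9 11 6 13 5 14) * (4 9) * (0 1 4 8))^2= (0 4 11 13 14 8 1 9 6 5 2)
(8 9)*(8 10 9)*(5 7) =[0, 1, 2, 3, 4, 7, 6, 5, 8, 10, 9] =(5 7)(9 10)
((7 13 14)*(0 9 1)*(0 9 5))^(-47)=(0 5)(1 9)(7 13 14)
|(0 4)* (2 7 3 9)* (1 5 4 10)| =|(0 10 1 5 4)(2 7 3 9)| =20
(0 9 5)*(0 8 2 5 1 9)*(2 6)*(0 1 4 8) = (0 1 9 4 8 6 2 5) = [1, 9, 5, 3, 8, 0, 2, 7, 6, 4]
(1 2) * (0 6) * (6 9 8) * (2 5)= (0 9 8 6)(1 5 2)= [9, 5, 1, 3, 4, 2, 0, 7, 6, 8]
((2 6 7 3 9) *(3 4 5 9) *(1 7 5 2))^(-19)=(1 4 6 9 7 2 5)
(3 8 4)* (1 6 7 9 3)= (1 6 7 9 3 8 4)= [0, 6, 2, 8, 1, 5, 7, 9, 4, 3]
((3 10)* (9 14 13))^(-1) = ((3 10)(9 14 13))^(-1) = (3 10)(9 13 14)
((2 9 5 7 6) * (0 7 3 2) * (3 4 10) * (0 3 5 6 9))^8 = (0 9 3)(2 7 6)(4 5 10)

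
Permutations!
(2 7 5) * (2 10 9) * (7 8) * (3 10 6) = (2 8 7 5 6 3 10 9) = [0, 1, 8, 10, 4, 6, 3, 5, 7, 2, 9]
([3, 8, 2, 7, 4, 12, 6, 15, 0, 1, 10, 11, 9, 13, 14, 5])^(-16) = (0 7 5 9 8 3 15 12 1)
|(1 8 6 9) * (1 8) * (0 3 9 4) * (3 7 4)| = 12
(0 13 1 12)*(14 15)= (0 13 1 12)(14 15)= [13, 12, 2, 3, 4, 5, 6, 7, 8, 9, 10, 11, 0, 1, 15, 14]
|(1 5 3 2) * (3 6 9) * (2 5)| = |(1 2)(3 5 6 9)| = 4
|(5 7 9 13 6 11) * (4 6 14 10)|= 9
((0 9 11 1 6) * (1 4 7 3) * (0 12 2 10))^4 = ((0 9 11 4 7 3 1 6 12 2 10))^4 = (0 7 12 9 3 2 11 1 10 4 6)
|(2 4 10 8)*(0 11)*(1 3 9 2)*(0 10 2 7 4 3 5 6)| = |(0 11 10 8 1 5 6)(2 3 9 7 4)| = 35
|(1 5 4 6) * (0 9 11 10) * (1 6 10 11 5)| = |(11)(0 9 5 4 10)| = 5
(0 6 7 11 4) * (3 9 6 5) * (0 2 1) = [5, 0, 1, 9, 2, 3, 7, 11, 8, 6, 10, 4] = (0 5 3 9 6 7 11 4 2 1)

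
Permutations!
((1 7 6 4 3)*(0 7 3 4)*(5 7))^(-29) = (0 6 7 5)(1 3)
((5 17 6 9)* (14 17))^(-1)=(5 9 6 17 14)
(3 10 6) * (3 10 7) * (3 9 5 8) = (3 7 9 5 8)(6 10) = [0, 1, 2, 7, 4, 8, 10, 9, 3, 5, 6]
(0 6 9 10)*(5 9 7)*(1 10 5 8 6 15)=(0 15 1 10)(5 9)(6 7 8)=[15, 10, 2, 3, 4, 9, 7, 8, 6, 5, 0, 11, 12, 13, 14, 1]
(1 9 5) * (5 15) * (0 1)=[1, 9, 2, 3, 4, 0, 6, 7, 8, 15, 10, 11, 12, 13, 14, 5]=(0 1 9 15 5)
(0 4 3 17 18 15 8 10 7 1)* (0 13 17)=[4, 13, 2, 0, 3, 5, 6, 1, 10, 9, 7, 11, 12, 17, 14, 8, 16, 18, 15]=(0 4 3)(1 13 17 18 15 8 10 7)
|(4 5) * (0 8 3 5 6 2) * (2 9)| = 8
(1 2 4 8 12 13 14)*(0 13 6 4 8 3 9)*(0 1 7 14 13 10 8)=[10, 2, 0, 9, 3, 5, 4, 14, 12, 1, 8, 11, 6, 13, 7]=(0 10 8 12 6 4 3 9 1 2)(7 14)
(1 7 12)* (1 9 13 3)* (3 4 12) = [0, 7, 2, 1, 12, 5, 6, 3, 8, 13, 10, 11, 9, 4] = (1 7 3)(4 12 9 13)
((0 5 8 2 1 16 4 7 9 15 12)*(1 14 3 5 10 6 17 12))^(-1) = ((0 10 6 17 12)(1 16 4 7 9 15)(2 14 3 5 8))^(-1) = (0 12 17 6 10)(1 15 9 7 4 16)(2 8 5 3 14)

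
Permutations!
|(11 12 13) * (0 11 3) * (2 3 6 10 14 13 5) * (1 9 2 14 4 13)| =36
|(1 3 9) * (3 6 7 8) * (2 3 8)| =|(1 6 7 2 3 9)| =6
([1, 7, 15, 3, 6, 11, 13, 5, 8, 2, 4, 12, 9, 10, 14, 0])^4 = (0 11 15 5 2 7 9 1 12)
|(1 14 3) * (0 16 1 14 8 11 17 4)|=|(0 16 1 8 11 17 4)(3 14)|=14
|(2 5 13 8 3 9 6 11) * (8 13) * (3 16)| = |(2 5 8 16 3 9 6 11)| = 8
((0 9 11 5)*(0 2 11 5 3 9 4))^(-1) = (0 4)(2 5 9 3 11)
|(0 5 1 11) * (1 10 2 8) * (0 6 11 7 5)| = |(1 7 5 10 2 8)(6 11)| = 6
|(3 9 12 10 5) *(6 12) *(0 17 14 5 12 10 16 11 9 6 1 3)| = |(0 17 14 5)(1 3 6 10 12 16 11 9)| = 8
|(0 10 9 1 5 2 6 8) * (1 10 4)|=14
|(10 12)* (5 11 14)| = 6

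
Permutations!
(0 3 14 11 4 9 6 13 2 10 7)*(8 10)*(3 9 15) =[9, 1, 8, 14, 15, 5, 13, 0, 10, 6, 7, 4, 12, 2, 11, 3] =(0 9 6 13 2 8 10 7)(3 14 11 4 15)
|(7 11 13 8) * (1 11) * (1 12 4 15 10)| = |(1 11 13 8 7 12 4 15 10)| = 9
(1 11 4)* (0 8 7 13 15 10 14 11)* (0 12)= (0 8 7 13 15 10 14 11 4 1 12)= [8, 12, 2, 3, 1, 5, 6, 13, 7, 9, 14, 4, 0, 15, 11, 10]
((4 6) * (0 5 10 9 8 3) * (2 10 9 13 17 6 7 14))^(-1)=((0 5 9 8 3)(2 10 13 17 6 4 7 14))^(-1)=(0 3 8 9 5)(2 14 7 4 6 17 13 10)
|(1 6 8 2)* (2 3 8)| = 6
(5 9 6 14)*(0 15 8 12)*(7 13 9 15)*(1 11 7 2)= (0 2 1 11 7 13 9 6 14 5 15 8 12)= [2, 11, 1, 3, 4, 15, 14, 13, 12, 6, 10, 7, 0, 9, 5, 8]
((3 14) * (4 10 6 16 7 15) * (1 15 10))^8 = ((1 15 4)(3 14)(6 16 7 10))^8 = (16)(1 4 15)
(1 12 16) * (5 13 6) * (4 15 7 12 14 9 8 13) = (1 14 9 8 13 6 5 4 15 7 12 16) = [0, 14, 2, 3, 15, 4, 5, 12, 13, 8, 10, 11, 16, 6, 9, 7, 1]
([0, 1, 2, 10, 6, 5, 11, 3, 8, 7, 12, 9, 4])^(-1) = (3 7 9 11 6 4 12 10)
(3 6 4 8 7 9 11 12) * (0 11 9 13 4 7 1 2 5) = (0 11 12 3 6 7 13 4 8 1 2 5) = [11, 2, 5, 6, 8, 0, 7, 13, 1, 9, 10, 12, 3, 4]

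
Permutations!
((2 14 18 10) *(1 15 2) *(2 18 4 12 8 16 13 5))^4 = (18)(2 8)(4 13)(5 12)(14 16)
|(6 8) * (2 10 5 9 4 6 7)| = |(2 10 5 9 4 6 8 7)| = 8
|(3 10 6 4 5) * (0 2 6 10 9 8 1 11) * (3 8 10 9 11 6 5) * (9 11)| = |(0 2 5 8 1 6 4 3 9 10 11)| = 11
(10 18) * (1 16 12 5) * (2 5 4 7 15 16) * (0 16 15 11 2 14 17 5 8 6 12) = [16, 14, 8, 3, 7, 1, 12, 11, 6, 9, 18, 2, 4, 13, 17, 15, 0, 5, 10] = (0 16)(1 14 17 5)(2 8 6 12 4 7 11)(10 18)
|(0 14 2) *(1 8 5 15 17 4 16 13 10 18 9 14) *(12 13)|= |(0 1 8 5 15 17 4 16 12 13 10 18 9 14 2)|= 15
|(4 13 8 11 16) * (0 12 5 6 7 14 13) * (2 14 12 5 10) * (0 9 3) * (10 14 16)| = 15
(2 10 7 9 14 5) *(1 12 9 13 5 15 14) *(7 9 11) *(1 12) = (2 10 9 12 11 7 13 5)(14 15) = [0, 1, 10, 3, 4, 2, 6, 13, 8, 12, 9, 7, 11, 5, 15, 14]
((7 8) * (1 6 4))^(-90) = (8)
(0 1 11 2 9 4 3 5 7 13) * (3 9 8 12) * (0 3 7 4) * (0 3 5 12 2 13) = (0 1 11 13 5 4 9 3 12 7)(2 8) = [1, 11, 8, 12, 9, 4, 6, 0, 2, 3, 10, 13, 7, 5]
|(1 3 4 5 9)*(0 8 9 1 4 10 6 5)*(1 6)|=12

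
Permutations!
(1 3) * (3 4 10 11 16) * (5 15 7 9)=(1 4 10 11 16 3)(5 15 7 9)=[0, 4, 2, 1, 10, 15, 6, 9, 8, 5, 11, 16, 12, 13, 14, 7, 3]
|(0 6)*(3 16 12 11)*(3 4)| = |(0 6)(3 16 12 11 4)| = 10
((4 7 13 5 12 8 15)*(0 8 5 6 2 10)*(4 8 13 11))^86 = (15)(0 13 6 2 10)(4 11 7)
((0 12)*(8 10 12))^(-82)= (0 10)(8 12)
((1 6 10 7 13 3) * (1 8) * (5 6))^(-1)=(1 8 3 13 7 10 6 5)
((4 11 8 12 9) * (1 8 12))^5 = (1 8)(4 11 12 9)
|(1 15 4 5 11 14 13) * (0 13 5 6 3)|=21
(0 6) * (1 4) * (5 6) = (0 5 6)(1 4) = [5, 4, 2, 3, 1, 6, 0]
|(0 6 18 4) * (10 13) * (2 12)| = 4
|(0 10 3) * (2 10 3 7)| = |(0 3)(2 10 7)| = 6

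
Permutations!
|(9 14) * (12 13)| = 2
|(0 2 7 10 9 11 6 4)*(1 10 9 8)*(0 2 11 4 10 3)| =|(0 11 6 10 8 1 3)(2 7 9 4)| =28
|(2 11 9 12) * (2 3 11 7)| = 4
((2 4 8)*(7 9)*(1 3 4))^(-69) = (1 3 4 8 2)(7 9)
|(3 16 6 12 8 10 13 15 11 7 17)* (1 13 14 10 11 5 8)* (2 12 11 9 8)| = 6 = |(1 13 15 5 2 12)(3 16 6 11 7 17)(8 9)(10 14)|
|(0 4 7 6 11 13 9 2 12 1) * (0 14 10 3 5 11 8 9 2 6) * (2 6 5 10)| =12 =|(0 4 7)(1 14 2 12)(3 10)(5 11 13 6 8 9)|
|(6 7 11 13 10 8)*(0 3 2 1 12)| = 30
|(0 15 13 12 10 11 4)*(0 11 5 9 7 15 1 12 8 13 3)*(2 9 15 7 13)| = |(0 1 12 10 5 15 3)(2 9 13 8)(4 11)| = 28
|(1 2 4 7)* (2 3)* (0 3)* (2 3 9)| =6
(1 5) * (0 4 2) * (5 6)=(0 4 2)(1 6 5)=[4, 6, 0, 3, 2, 1, 5]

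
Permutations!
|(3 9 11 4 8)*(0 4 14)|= 7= |(0 4 8 3 9 11 14)|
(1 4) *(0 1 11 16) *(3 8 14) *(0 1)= [0, 4, 2, 8, 11, 5, 6, 7, 14, 9, 10, 16, 12, 13, 3, 15, 1]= (1 4 11 16)(3 8 14)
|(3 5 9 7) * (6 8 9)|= 6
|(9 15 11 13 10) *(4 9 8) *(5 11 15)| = |(15)(4 9 5 11 13 10 8)| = 7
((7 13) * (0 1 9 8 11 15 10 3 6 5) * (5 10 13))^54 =(15)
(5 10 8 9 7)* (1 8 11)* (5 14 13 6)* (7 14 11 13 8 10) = (1 10 13 6 5 7 11)(8 9 14) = [0, 10, 2, 3, 4, 7, 5, 11, 9, 14, 13, 1, 12, 6, 8]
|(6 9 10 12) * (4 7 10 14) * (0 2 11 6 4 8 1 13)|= 36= |(0 2 11 6 9 14 8 1 13)(4 7 10 12)|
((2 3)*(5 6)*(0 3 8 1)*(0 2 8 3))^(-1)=((1 2 3 8)(5 6))^(-1)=(1 8 3 2)(5 6)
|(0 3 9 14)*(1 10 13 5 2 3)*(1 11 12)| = 11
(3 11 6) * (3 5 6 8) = (3 11 8)(5 6) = [0, 1, 2, 11, 4, 6, 5, 7, 3, 9, 10, 8]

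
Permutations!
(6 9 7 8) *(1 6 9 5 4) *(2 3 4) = (1 6 5 2 3 4)(7 8 9) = [0, 6, 3, 4, 1, 2, 5, 8, 9, 7]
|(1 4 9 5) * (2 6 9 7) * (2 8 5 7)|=8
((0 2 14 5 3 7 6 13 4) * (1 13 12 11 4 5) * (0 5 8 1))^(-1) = ((0 2 14)(1 13 8)(3 7 6 12 11 4 5))^(-1) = (0 14 2)(1 8 13)(3 5 4 11 12 6 7)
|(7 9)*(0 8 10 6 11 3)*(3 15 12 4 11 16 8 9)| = 4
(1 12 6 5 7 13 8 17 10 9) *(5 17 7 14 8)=(1 12 6 17 10 9)(5 14 8 7 13)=[0, 12, 2, 3, 4, 14, 17, 13, 7, 1, 9, 11, 6, 5, 8, 15, 16, 10]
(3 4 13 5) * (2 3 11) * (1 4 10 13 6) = (1 4 6)(2 3 10 13 5 11) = [0, 4, 3, 10, 6, 11, 1, 7, 8, 9, 13, 2, 12, 5]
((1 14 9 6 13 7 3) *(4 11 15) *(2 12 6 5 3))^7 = (1 9 3 14 5)(2 6 7 12 13)(4 11 15)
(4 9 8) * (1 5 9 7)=[0, 5, 2, 3, 7, 9, 6, 1, 4, 8]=(1 5 9 8 4 7)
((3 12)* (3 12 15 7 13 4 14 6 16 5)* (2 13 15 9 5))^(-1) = (2 16 6 14 4 13)(3 5 9)(7 15)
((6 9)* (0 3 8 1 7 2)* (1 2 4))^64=(9)(1 7 4)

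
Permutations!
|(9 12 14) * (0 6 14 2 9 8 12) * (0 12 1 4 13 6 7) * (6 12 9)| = |(0 7)(1 4 13 12 2 6 14 8)| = 8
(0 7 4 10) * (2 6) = (0 7 4 10)(2 6) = [7, 1, 6, 3, 10, 5, 2, 4, 8, 9, 0]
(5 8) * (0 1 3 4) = [1, 3, 2, 4, 0, 8, 6, 7, 5] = (0 1 3 4)(5 8)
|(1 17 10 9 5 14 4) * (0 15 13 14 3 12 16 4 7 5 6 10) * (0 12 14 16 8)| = |(0 15 13 16 4 1 17 12 8)(3 14 7 5)(6 10 9)| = 36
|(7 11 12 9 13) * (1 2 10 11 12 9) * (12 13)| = 6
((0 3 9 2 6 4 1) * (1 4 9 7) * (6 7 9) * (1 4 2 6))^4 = (0 1 6 9 3)(2 7 4)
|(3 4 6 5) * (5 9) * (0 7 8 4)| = 8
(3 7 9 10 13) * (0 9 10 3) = (0 9 3 7 10 13) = [9, 1, 2, 7, 4, 5, 6, 10, 8, 3, 13, 11, 12, 0]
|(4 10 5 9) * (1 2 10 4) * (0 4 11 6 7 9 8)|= 11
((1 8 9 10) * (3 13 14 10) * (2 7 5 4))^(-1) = ((1 8 9 3 13 14 10)(2 7 5 4))^(-1) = (1 10 14 13 3 9 8)(2 4 5 7)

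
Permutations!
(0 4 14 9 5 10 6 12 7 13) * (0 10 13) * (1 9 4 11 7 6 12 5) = [11, 9, 2, 3, 14, 13, 5, 0, 8, 1, 12, 7, 6, 10, 4] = (0 11 7)(1 9)(4 14)(5 13 10 12 6)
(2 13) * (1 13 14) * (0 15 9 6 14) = (0 15 9 6 14 1 13 2) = [15, 13, 0, 3, 4, 5, 14, 7, 8, 6, 10, 11, 12, 2, 1, 9]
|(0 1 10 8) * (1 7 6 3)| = |(0 7 6 3 1 10 8)| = 7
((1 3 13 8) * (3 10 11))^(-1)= ((1 10 11 3 13 8))^(-1)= (1 8 13 3 11 10)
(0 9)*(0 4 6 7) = (0 9 4 6 7) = [9, 1, 2, 3, 6, 5, 7, 0, 8, 4]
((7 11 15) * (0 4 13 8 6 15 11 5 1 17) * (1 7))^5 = ((0 4 13 8 6 15 1 17)(5 7))^5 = (0 15 13 17 6 4 1 8)(5 7)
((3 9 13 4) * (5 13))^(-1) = (3 4 13 5 9)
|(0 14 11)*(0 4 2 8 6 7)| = 8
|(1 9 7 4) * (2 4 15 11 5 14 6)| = 10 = |(1 9 7 15 11 5 14 6 2 4)|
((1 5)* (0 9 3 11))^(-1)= ((0 9 3 11)(1 5))^(-1)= (0 11 3 9)(1 5)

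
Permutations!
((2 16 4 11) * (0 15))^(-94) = ((0 15)(2 16 4 11))^(-94) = (2 4)(11 16)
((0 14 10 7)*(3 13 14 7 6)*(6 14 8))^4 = (14)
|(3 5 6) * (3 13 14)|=5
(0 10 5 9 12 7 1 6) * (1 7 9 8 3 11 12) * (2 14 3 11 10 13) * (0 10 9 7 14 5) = (0 13 2 5 8 11 12 7 14 3 9 1 6 10) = [13, 6, 5, 9, 4, 8, 10, 14, 11, 1, 0, 12, 7, 2, 3]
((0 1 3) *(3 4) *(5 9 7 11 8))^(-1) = (0 3 4 1)(5 8 11 7 9) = ((0 1 4 3)(5 9 7 11 8))^(-1)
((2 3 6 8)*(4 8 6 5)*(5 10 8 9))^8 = (10)(4 5 9)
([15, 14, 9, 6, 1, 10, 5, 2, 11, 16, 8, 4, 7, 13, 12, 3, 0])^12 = [7, 10, 1, 9, 5, 0, 16, 4, 3, 14, 15, 6, 11, 13, 8, 2, 12]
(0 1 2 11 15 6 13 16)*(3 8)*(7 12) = [1, 2, 11, 8, 4, 5, 13, 12, 3, 9, 10, 15, 7, 16, 14, 6, 0] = (0 1 2 11 15 6 13 16)(3 8)(7 12)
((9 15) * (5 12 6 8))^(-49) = (5 8 6 12)(9 15)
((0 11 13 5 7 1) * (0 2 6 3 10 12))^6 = ((0 11 13 5 7 1 2 6 3 10 12))^6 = (0 2 11 6 13 3 5 10 7 12 1)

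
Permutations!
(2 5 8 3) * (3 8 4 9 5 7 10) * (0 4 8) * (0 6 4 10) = (0 10 3 2 7)(4 9 5 8 6) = [10, 1, 7, 2, 9, 8, 4, 0, 6, 5, 3]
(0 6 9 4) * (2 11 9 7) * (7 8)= (0 6 8 7 2 11 9 4)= [6, 1, 11, 3, 0, 5, 8, 2, 7, 4, 10, 9]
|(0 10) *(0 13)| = |(0 10 13)| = 3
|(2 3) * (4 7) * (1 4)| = 6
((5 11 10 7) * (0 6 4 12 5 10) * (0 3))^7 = (12)(7 10)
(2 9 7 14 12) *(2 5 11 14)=(2 9 7)(5 11 14 12)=[0, 1, 9, 3, 4, 11, 6, 2, 8, 7, 10, 14, 5, 13, 12]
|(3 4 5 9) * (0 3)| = 5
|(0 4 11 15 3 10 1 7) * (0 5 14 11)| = |(0 4)(1 7 5 14 11 15 3 10)| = 8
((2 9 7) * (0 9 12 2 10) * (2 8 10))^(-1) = (0 10 8 12 2 7 9)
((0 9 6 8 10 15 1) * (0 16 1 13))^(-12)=(16)(0 6 10 13 9 8 15)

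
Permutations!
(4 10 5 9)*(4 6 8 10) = (5 9 6 8 10) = [0, 1, 2, 3, 4, 9, 8, 7, 10, 6, 5]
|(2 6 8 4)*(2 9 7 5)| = 7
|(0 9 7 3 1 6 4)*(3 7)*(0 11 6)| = |(0 9 3 1)(4 11 6)| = 12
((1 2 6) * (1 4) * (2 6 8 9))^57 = (9)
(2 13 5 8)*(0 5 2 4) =[5, 1, 13, 3, 0, 8, 6, 7, 4, 9, 10, 11, 12, 2] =(0 5 8 4)(2 13)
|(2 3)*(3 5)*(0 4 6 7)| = 12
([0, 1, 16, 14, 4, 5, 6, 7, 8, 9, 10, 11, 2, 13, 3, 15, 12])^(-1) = (2 12 16)(3 14)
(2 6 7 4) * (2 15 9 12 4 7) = (2 6)(4 15 9 12) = [0, 1, 6, 3, 15, 5, 2, 7, 8, 12, 10, 11, 4, 13, 14, 9]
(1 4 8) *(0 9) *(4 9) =[4, 9, 2, 3, 8, 5, 6, 7, 1, 0] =(0 4 8 1 9)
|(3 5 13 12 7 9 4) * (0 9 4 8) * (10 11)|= |(0 9 8)(3 5 13 12 7 4)(10 11)|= 6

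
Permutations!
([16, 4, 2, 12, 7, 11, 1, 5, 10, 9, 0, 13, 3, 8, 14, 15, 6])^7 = (0 11 1 10 5 6 8 7 16 13 4)(3 12)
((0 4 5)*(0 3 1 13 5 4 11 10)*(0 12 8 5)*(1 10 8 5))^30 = (13)(3 12)(5 10)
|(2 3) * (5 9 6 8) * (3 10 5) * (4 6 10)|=|(2 4 6 8 3)(5 9 10)|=15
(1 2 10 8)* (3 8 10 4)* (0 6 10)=(0 6 10)(1 2 4 3 8)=[6, 2, 4, 8, 3, 5, 10, 7, 1, 9, 0]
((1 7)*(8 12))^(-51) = (1 7)(8 12)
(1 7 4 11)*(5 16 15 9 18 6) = (1 7 4 11)(5 16 15 9 18 6) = [0, 7, 2, 3, 11, 16, 5, 4, 8, 18, 10, 1, 12, 13, 14, 9, 15, 17, 6]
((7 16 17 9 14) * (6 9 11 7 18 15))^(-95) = (18)(7 16 17 11)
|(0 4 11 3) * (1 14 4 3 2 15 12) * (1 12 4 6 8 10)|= |(0 3)(1 14 6 8 10)(2 15 4 11)|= 20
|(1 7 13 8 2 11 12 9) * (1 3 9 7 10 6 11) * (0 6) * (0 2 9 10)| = 12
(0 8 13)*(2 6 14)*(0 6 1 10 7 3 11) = (0 8 13 6 14 2 1 10 7 3 11) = [8, 10, 1, 11, 4, 5, 14, 3, 13, 9, 7, 0, 12, 6, 2]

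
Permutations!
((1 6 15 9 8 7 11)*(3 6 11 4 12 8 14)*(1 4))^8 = (1 4 8)(3 9 6 14 15)(7 11 12)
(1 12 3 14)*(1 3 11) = (1 12 11)(3 14) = [0, 12, 2, 14, 4, 5, 6, 7, 8, 9, 10, 1, 11, 13, 3]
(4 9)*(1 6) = [0, 6, 2, 3, 9, 5, 1, 7, 8, 4] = (1 6)(4 9)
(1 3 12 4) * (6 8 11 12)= [0, 3, 2, 6, 1, 5, 8, 7, 11, 9, 10, 12, 4]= (1 3 6 8 11 12 4)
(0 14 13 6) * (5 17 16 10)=(0 14 13 6)(5 17 16 10)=[14, 1, 2, 3, 4, 17, 0, 7, 8, 9, 5, 11, 12, 6, 13, 15, 10, 16]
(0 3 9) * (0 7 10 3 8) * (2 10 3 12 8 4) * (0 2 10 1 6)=(0 4 10 12 8 2 1 6)(3 9 7)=[4, 6, 1, 9, 10, 5, 0, 3, 2, 7, 12, 11, 8]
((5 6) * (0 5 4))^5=((0 5 6 4))^5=(0 5 6 4)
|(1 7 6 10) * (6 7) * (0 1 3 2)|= 6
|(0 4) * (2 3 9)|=6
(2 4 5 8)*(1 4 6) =(1 4 5 8 2 6) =[0, 4, 6, 3, 5, 8, 1, 7, 2]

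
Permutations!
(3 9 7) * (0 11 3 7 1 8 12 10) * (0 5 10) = (0 11 3 9 1 8 12)(5 10) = [11, 8, 2, 9, 4, 10, 6, 7, 12, 1, 5, 3, 0]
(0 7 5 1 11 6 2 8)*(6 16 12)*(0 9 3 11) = (0 7 5 1)(2 8 9 3 11 16 12 6) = [7, 0, 8, 11, 4, 1, 2, 5, 9, 3, 10, 16, 6, 13, 14, 15, 12]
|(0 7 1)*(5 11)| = |(0 7 1)(5 11)| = 6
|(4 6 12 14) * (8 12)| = |(4 6 8 12 14)| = 5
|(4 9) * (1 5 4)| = 4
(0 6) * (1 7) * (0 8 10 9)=(0 6 8 10 9)(1 7)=[6, 7, 2, 3, 4, 5, 8, 1, 10, 0, 9]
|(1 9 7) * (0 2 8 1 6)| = |(0 2 8 1 9 7 6)| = 7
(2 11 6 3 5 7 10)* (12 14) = (2 11 6 3 5 7 10)(12 14) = [0, 1, 11, 5, 4, 7, 3, 10, 8, 9, 2, 6, 14, 13, 12]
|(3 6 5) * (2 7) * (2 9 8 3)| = 7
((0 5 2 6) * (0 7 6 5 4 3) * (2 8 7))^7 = ((0 4 3)(2 5 8 7 6))^7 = (0 4 3)(2 8 6 5 7)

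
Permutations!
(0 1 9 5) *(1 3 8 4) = (0 3 8 4 1 9 5) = [3, 9, 2, 8, 1, 0, 6, 7, 4, 5]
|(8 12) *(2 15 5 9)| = 4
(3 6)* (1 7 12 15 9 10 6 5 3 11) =(1 7 12 15 9 10 6 11)(3 5) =[0, 7, 2, 5, 4, 3, 11, 12, 8, 10, 6, 1, 15, 13, 14, 9]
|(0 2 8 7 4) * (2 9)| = 6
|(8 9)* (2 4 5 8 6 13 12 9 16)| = |(2 4 5 8 16)(6 13 12 9)| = 20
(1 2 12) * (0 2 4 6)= (0 2 12 1 4 6)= [2, 4, 12, 3, 6, 5, 0, 7, 8, 9, 10, 11, 1]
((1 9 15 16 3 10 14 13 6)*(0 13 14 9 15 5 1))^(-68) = (0 13 6)(1 16 10 5 15 3 9)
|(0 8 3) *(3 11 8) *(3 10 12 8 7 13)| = |(0 10 12 8 11 7 13 3)| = 8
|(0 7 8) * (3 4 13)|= |(0 7 8)(3 4 13)|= 3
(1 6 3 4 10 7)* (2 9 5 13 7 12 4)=(1 6 3 2 9 5 13 7)(4 10 12)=[0, 6, 9, 2, 10, 13, 3, 1, 8, 5, 12, 11, 4, 7]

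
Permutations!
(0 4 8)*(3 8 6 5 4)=(0 3 8)(4 6 5)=[3, 1, 2, 8, 6, 4, 5, 7, 0]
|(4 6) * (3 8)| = |(3 8)(4 6)| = 2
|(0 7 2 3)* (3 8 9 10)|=|(0 7 2 8 9 10 3)|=7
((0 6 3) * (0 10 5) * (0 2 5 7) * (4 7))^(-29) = (0 6 3 10 4 7)(2 5)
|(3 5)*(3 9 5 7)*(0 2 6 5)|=|(0 2 6 5 9)(3 7)|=10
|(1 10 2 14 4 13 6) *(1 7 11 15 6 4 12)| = 20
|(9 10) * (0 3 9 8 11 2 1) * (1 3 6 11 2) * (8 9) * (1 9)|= |(0 6 11 9 10 1)(2 3 8)|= 6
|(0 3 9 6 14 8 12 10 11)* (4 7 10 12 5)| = 11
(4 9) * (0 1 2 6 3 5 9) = (0 1 2 6 3 5 9 4) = [1, 2, 6, 5, 0, 9, 3, 7, 8, 4]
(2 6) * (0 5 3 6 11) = [5, 1, 11, 6, 4, 3, 2, 7, 8, 9, 10, 0] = (0 5 3 6 2 11)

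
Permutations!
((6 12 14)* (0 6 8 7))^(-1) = ((0 6 12 14 8 7))^(-1) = (0 7 8 14 12 6)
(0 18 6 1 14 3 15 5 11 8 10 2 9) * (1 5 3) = (0 18 6 5 11 8 10 2 9)(1 14)(3 15) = [18, 14, 9, 15, 4, 11, 5, 7, 10, 0, 2, 8, 12, 13, 1, 3, 16, 17, 6]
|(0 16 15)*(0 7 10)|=5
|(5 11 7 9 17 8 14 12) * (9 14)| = |(5 11 7 14 12)(8 9 17)| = 15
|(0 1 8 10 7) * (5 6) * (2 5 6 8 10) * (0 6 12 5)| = 9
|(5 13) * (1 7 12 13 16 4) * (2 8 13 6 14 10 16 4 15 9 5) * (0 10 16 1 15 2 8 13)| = |(0 10 1 7 12 6 14 16 2 13 8)(4 15 9 5)| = 44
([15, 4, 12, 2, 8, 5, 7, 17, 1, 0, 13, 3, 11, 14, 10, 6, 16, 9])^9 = [7, 1, 12, 2, 4, 5, 9, 0, 8, 6, 10, 3, 11, 13, 14, 17, 16, 15]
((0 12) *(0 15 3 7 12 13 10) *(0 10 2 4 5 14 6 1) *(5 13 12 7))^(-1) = (0 1 6 14 5 3 15 12)(2 13 4)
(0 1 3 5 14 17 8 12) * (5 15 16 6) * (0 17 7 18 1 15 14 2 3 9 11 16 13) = (0 15 13)(1 9 11 16 6 5 2 3 14 7 18)(8 12 17) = [15, 9, 3, 14, 4, 2, 5, 18, 12, 11, 10, 16, 17, 0, 7, 13, 6, 8, 1]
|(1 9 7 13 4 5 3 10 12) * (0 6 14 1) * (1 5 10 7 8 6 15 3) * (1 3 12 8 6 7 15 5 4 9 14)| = 45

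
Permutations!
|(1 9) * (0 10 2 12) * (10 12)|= 2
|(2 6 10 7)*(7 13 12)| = 6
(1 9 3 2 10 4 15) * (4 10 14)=(1 9 3 2 14 4 15)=[0, 9, 14, 2, 15, 5, 6, 7, 8, 3, 10, 11, 12, 13, 4, 1]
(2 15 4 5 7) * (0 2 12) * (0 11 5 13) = [2, 1, 15, 3, 13, 7, 6, 12, 8, 9, 10, 5, 11, 0, 14, 4] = (0 2 15 4 13)(5 7 12 11)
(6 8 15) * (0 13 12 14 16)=(0 13 12 14 16)(6 8 15)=[13, 1, 2, 3, 4, 5, 8, 7, 15, 9, 10, 11, 14, 12, 16, 6, 0]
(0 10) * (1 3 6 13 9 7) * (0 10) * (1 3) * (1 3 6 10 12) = (1 3 10 12)(6 13 9 7) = [0, 3, 2, 10, 4, 5, 13, 6, 8, 7, 12, 11, 1, 9]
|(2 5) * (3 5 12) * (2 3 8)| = 6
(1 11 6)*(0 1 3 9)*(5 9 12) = (0 1 11 6 3 12 5 9) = [1, 11, 2, 12, 4, 9, 3, 7, 8, 0, 10, 6, 5]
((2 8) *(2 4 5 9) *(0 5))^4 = ((0 5 9 2 8 4))^4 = (0 8 9)(2 5 4)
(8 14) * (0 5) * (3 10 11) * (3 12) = (0 5)(3 10 11 12)(8 14) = [5, 1, 2, 10, 4, 0, 6, 7, 14, 9, 11, 12, 3, 13, 8]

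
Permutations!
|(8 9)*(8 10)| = 3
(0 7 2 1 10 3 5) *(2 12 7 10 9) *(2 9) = (0 10 3 5)(1 2)(7 12) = [10, 2, 1, 5, 4, 0, 6, 12, 8, 9, 3, 11, 7]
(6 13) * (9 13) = (6 9 13) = [0, 1, 2, 3, 4, 5, 9, 7, 8, 13, 10, 11, 12, 6]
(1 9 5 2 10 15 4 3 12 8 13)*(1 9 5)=[0, 5, 10, 12, 3, 2, 6, 7, 13, 1, 15, 11, 8, 9, 14, 4]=(1 5 2 10 15 4 3 12 8 13 9)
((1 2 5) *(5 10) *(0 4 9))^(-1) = ((0 4 9)(1 2 10 5))^(-1) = (0 9 4)(1 5 10 2)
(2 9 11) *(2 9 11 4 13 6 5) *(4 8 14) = (2 11 9 8 14 4 13 6 5) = [0, 1, 11, 3, 13, 2, 5, 7, 14, 8, 10, 9, 12, 6, 4]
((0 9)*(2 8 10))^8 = (2 10 8)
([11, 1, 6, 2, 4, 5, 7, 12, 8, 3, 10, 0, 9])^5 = (0 11)(2 3 9 12 7 6)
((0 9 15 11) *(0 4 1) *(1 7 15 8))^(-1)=((0 9 8 1)(4 7 15 11))^(-1)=(0 1 8 9)(4 11 15 7)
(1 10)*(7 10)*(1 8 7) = (7 10 8) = [0, 1, 2, 3, 4, 5, 6, 10, 7, 9, 8]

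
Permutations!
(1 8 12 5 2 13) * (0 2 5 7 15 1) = (0 2 13)(1 8 12 7 15) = [2, 8, 13, 3, 4, 5, 6, 15, 12, 9, 10, 11, 7, 0, 14, 1]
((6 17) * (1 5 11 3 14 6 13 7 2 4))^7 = ((1 5 11 3 14 6 17 13 7 2 4))^7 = (1 13 3 4 17 11 2 6 5 7 14)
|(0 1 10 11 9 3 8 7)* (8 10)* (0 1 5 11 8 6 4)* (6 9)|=|(0 5 11 6 4)(1 9 3 10 8 7)|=30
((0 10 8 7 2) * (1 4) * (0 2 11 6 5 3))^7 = ((0 10 8 7 11 6 5 3)(1 4))^7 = (0 3 5 6 11 7 8 10)(1 4)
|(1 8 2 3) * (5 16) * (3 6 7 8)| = |(1 3)(2 6 7 8)(5 16)| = 4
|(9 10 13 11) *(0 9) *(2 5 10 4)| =|(0 9 4 2 5 10 13 11)| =8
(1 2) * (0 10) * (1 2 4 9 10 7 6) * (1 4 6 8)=(0 7 8 1 6 4 9 10)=[7, 6, 2, 3, 9, 5, 4, 8, 1, 10, 0]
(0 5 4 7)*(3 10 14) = (0 5 4 7)(3 10 14) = [5, 1, 2, 10, 7, 4, 6, 0, 8, 9, 14, 11, 12, 13, 3]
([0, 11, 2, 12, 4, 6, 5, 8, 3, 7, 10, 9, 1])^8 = (1 11 9 7 8 3 12)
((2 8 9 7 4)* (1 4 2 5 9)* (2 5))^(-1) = (1 8 2 4)(5 7 9)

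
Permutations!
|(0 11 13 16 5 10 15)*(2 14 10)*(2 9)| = |(0 11 13 16 5 9 2 14 10 15)| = 10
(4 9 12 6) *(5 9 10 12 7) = (4 10 12 6)(5 9 7) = [0, 1, 2, 3, 10, 9, 4, 5, 8, 7, 12, 11, 6]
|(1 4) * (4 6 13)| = |(1 6 13 4)| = 4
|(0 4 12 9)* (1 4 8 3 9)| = |(0 8 3 9)(1 4 12)| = 12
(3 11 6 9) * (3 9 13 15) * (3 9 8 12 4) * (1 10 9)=[0, 10, 2, 11, 3, 5, 13, 7, 12, 8, 9, 6, 4, 15, 14, 1]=(1 10 9 8 12 4 3 11 6 13 15)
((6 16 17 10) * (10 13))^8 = ((6 16 17 13 10))^8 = (6 13 16 10 17)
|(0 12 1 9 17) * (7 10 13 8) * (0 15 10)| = 10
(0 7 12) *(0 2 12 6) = (0 7 6)(2 12) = [7, 1, 12, 3, 4, 5, 0, 6, 8, 9, 10, 11, 2]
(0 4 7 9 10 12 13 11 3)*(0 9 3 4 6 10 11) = [6, 1, 2, 9, 7, 5, 10, 3, 8, 11, 12, 4, 13, 0] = (0 6 10 12 13)(3 9 11 4 7)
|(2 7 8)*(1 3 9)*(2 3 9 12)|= |(1 9)(2 7 8 3 12)|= 10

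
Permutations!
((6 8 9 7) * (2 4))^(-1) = ((2 4)(6 8 9 7))^(-1) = (2 4)(6 7 9 8)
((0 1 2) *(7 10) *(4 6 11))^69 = ((0 1 2)(4 6 11)(7 10))^69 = (11)(7 10)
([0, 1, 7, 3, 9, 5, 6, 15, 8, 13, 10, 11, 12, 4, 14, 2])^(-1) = [0, 1, 15, 3, 13, 5, 6, 2, 8, 4, 10, 11, 12, 9, 14, 7]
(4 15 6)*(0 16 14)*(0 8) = [16, 1, 2, 3, 15, 5, 4, 7, 0, 9, 10, 11, 12, 13, 8, 6, 14] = (0 16 14 8)(4 15 6)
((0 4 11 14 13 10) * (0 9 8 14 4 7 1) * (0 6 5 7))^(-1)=((1 6 5 7)(4 11)(8 14 13 10 9))^(-1)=(1 7 5 6)(4 11)(8 9 10 13 14)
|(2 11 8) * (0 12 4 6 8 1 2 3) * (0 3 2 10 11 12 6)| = |(0 6 8 2 12 4)(1 10 11)| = 6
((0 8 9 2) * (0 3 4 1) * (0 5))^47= (0 5 1 4 3 2 9 8)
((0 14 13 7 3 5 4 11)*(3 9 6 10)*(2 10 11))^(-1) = ((0 14 13 7 9 6 11)(2 10 3 5 4))^(-1) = (0 11 6 9 7 13 14)(2 4 5 3 10)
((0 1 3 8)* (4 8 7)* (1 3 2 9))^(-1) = ((0 3 7 4 8)(1 2 9))^(-1) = (0 8 4 7 3)(1 9 2)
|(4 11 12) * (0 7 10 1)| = 12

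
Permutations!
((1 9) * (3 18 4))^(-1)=((1 9)(3 18 4))^(-1)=(1 9)(3 4 18)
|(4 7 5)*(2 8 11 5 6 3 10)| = 9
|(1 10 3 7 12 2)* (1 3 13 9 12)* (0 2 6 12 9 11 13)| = 6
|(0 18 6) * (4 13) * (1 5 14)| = 6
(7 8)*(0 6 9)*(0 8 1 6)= (1 6 9 8 7)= [0, 6, 2, 3, 4, 5, 9, 1, 7, 8]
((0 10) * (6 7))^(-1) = (0 10)(6 7)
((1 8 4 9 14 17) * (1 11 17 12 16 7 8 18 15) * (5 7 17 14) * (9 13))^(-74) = ((1 18 15)(4 13 9 5 7 8)(11 14 12 16 17))^(-74) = (1 18 15)(4 7 9)(5 13 8)(11 14 12 16 17)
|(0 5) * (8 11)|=|(0 5)(8 11)|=2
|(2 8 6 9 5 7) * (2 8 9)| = 6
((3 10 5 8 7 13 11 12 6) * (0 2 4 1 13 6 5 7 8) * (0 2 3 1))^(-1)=((0 3 10 7 6 1 13 11 12 5 2 4))^(-1)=(0 4 2 5 12 11 13 1 6 7 10 3)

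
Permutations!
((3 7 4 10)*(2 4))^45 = ((2 4 10 3 7))^45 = (10)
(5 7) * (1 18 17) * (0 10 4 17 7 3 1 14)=(0 10 4 17 14)(1 18 7 5 3)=[10, 18, 2, 1, 17, 3, 6, 5, 8, 9, 4, 11, 12, 13, 0, 15, 16, 14, 7]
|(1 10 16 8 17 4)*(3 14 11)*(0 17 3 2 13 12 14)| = 40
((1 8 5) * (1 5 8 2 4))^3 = (8)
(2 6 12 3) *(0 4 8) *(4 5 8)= (0 5 8)(2 6 12 3)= [5, 1, 6, 2, 4, 8, 12, 7, 0, 9, 10, 11, 3]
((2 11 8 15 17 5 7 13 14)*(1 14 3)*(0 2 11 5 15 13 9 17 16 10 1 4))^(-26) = (0 15 8 5 10 3 9 14)(1 4 17 11 2 16 13 7)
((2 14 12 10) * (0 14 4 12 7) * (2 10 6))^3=(14)(2 6 12 4)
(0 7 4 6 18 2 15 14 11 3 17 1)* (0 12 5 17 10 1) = (0 7 4 6 18 2 15 14 11 3 10 1 12 5 17) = [7, 12, 15, 10, 6, 17, 18, 4, 8, 9, 1, 3, 5, 13, 11, 14, 16, 0, 2]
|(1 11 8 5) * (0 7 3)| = 12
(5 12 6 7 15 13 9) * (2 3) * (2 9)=[0, 1, 3, 9, 4, 12, 7, 15, 8, 5, 10, 11, 6, 2, 14, 13]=(2 3 9 5 12 6 7 15 13)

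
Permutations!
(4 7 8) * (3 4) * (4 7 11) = (3 7 8)(4 11) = [0, 1, 2, 7, 11, 5, 6, 8, 3, 9, 10, 4]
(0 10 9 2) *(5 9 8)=(0 10 8 5 9 2)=[10, 1, 0, 3, 4, 9, 6, 7, 5, 2, 8]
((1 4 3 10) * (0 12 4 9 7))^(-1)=(0 7 9 1 10 3 4 12)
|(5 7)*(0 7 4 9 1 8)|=|(0 7 5 4 9 1 8)|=7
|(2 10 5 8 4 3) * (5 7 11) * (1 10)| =9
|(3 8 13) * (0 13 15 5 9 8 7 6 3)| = 12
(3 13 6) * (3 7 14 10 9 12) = (3 13 6 7 14 10 9 12) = [0, 1, 2, 13, 4, 5, 7, 14, 8, 12, 9, 11, 3, 6, 10]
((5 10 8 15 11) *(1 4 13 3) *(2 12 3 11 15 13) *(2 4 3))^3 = ((15)(1 3)(2 12)(5 10 8 13 11))^3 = (15)(1 3)(2 12)(5 13 10 11 8)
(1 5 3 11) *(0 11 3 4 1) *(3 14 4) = (0 11)(1 5 3 14 4) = [11, 5, 2, 14, 1, 3, 6, 7, 8, 9, 10, 0, 12, 13, 4]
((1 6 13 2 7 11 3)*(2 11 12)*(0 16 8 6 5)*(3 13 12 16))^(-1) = ((0 3 1 5)(2 7 16 8 6 12)(11 13))^(-1) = (0 5 1 3)(2 12 6 8 16 7)(11 13)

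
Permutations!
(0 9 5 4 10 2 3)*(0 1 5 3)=(0 9 3 1 5 4 10 2)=[9, 5, 0, 1, 10, 4, 6, 7, 8, 3, 2]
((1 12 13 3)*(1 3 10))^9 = (1 12 13 10)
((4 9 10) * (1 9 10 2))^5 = (1 2 9)(4 10)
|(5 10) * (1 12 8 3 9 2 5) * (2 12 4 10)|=12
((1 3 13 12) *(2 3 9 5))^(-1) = (1 12 13 3 2 5 9)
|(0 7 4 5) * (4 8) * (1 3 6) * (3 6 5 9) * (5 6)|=|(0 7 8 4 9 3 6 1 5)|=9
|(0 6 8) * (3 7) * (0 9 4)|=10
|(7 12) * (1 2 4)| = 6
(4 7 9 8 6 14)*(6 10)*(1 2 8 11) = (1 2 8 10 6 14 4 7 9 11) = [0, 2, 8, 3, 7, 5, 14, 9, 10, 11, 6, 1, 12, 13, 4]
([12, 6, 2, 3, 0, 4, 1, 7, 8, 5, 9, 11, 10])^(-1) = [4, 6, 2, 3, 5, 9, 1, 7, 8, 10, 12, 11, 0]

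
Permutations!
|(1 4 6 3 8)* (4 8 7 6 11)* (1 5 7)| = |(1 8 5 7 6 3)(4 11)| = 6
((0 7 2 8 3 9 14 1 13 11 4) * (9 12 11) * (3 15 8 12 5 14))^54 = ((0 7 2 12 11 4)(1 13 9 3 5 14)(8 15))^54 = (15)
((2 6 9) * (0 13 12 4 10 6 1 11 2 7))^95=(0 7 9 6 10 4 12 13)(1 2 11)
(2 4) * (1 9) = [0, 9, 4, 3, 2, 5, 6, 7, 8, 1] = (1 9)(2 4)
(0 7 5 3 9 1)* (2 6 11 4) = [7, 0, 6, 9, 2, 3, 11, 5, 8, 1, 10, 4] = (0 7 5 3 9 1)(2 6 11 4)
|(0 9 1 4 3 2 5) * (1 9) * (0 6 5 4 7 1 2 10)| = |(0 2 4 3 10)(1 7)(5 6)| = 10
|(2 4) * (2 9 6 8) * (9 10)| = 6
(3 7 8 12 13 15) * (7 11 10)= [0, 1, 2, 11, 4, 5, 6, 8, 12, 9, 7, 10, 13, 15, 14, 3]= (3 11 10 7 8 12 13 15)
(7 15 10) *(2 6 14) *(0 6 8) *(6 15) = (0 15 10 7 6 14 2 8) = [15, 1, 8, 3, 4, 5, 14, 6, 0, 9, 7, 11, 12, 13, 2, 10]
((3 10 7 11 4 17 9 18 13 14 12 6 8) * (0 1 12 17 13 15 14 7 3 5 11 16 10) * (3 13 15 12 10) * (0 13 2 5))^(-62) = (0 6 18 17 15 11 2 1 8 12 9 14 4 5 10)(3 7)(13 16)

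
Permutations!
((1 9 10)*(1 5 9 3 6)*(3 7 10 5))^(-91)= (1 6 3 10 7)(5 9)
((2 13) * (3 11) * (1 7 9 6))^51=((1 7 9 6)(2 13)(3 11))^51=(1 6 9 7)(2 13)(3 11)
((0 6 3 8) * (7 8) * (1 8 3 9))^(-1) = (0 8 1 9 6)(3 7)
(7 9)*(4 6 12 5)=(4 6 12 5)(7 9)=[0, 1, 2, 3, 6, 4, 12, 9, 8, 7, 10, 11, 5]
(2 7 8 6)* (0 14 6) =(0 14 6 2 7 8) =[14, 1, 7, 3, 4, 5, 2, 8, 0, 9, 10, 11, 12, 13, 6]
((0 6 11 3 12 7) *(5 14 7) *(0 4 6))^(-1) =(3 11 6 4 7 14 5 12)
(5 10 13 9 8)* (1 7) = [0, 7, 2, 3, 4, 10, 6, 1, 5, 8, 13, 11, 12, 9] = (1 7)(5 10 13 9 8)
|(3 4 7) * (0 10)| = 6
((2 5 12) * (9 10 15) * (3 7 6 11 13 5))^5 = (2 13 7 12 11 3 5 6)(9 15 10)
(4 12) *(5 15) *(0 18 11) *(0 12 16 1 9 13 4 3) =(0 18 11 12 3)(1 9 13 4 16)(5 15) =[18, 9, 2, 0, 16, 15, 6, 7, 8, 13, 10, 12, 3, 4, 14, 5, 1, 17, 11]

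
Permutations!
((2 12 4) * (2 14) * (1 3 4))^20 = (1 4 2)(3 14 12)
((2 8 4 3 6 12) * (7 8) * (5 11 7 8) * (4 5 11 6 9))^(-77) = ((2 8 5 6 12)(3 9 4)(7 11))^(-77) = (2 6 8 12 5)(3 9 4)(7 11)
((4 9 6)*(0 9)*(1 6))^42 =((0 9 1 6 4))^42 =(0 1 4 9 6)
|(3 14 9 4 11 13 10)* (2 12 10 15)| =10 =|(2 12 10 3 14 9 4 11 13 15)|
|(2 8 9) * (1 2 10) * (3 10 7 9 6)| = 6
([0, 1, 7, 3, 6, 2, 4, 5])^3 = [0, 1, 2, 3, 6, 5, 4, 7]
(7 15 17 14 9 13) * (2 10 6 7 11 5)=(2 10 6 7 15 17 14 9 13 11 5)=[0, 1, 10, 3, 4, 2, 7, 15, 8, 13, 6, 5, 12, 11, 9, 17, 16, 14]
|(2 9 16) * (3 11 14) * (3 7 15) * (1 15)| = |(1 15 3 11 14 7)(2 9 16)| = 6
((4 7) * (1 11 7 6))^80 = ((1 11 7 4 6))^80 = (11)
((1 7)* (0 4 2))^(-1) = (0 2 4)(1 7)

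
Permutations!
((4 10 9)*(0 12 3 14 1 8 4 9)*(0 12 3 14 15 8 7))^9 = ((0 3 15 8 4 10 12 14 1 7))^9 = (0 7 1 14 12 10 4 8 15 3)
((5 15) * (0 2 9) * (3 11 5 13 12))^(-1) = (0 9 2)(3 12 13 15 5 11)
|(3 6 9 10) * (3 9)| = |(3 6)(9 10)| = 2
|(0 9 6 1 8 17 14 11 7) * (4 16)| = 18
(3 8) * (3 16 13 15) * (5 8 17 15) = (3 17 15)(5 8 16 13) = [0, 1, 2, 17, 4, 8, 6, 7, 16, 9, 10, 11, 12, 5, 14, 3, 13, 15]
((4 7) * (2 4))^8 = (2 7 4)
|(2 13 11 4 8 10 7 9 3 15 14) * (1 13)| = 12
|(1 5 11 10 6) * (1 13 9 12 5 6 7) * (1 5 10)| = |(1 6 13 9 12 10 7 5 11)| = 9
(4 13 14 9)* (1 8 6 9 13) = (1 8 6 9 4)(13 14) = [0, 8, 2, 3, 1, 5, 9, 7, 6, 4, 10, 11, 12, 14, 13]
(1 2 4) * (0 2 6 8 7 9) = (0 2 4 1 6 8 7 9) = [2, 6, 4, 3, 1, 5, 8, 9, 7, 0]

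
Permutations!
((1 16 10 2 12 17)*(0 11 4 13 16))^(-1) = (0 1 17 12 2 10 16 13 4 11) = ((0 11 4 13 16 10 2 12 17 1))^(-1)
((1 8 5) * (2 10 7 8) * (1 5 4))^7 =((1 2 10 7 8 4))^7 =(1 2 10 7 8 4)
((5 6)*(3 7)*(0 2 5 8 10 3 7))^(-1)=((0 2 5 6 8 10 3))^(-1)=(0 3 10 8 6 5 2)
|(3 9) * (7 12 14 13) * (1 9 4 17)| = 20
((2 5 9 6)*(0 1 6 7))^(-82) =(0 6 5 7 1 2 9)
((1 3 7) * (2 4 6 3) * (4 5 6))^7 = (1 2 5 6 3 7)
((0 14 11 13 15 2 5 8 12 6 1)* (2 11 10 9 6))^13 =((0 14 10 9 6 1)(2 5 8 12)(11 13 15))^13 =(0 14 10 9 6 1)(2 5 8 12)(11 13 15)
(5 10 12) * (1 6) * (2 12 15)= (1 6)(2 12 5 10 15)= [0, 6, 12, 3, 4, 10, 1, 7, 8, 9, 15, 11, 5, 13, 14, 2]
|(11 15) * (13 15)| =3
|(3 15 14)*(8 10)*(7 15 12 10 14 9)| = 15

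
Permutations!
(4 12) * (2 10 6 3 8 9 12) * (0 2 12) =[2, 1, 10, 8, 12, 5, 3, 7, 9, 0, 6, 11, 4] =(0 2 10 6 3 8 9)(4 12)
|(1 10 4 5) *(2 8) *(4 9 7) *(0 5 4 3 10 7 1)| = 10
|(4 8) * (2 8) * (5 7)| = |(2 8 4)(5 7)| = 6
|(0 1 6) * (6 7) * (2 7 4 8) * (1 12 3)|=9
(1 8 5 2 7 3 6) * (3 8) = (1 3 6)(2 7 8 5) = [0, 3, 7, 6, 4, 2, 1, 8, 5]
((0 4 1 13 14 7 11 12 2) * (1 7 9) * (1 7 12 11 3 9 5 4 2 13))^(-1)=((0 2)(3 9 7)(4 12 13 14 5))^(-1)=(0 2)(3 7 9)(4 5 14 13 12)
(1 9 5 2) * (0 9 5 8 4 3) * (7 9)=(0 7 9 8 4 3)(1 5 2)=[7, 5, 1, 0, 3, 2, 6, 9, 4, 8]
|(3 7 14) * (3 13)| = 4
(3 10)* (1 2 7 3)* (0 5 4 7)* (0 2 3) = [5, 3, 2, 10, 7, 4, 6, 0, 8, 9, 1] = (0 5 4 7)(1 3 10)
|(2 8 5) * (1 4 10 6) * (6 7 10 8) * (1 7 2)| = 4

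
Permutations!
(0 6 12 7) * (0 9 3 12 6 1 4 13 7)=(0 1 4 13 7 9 3 12)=[1, 4, 2, 12, 13, 5, 6, 9, 8, 3, 10, 11, 0, 7]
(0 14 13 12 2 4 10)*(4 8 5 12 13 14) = [4, 1, 8, 3, 10, 12, 6, 7, 5, 9, 0, 11, 2, 13, 14] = (14)(0 4 10)(2 8 5 12)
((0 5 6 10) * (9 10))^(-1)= (0 10 9 6 5)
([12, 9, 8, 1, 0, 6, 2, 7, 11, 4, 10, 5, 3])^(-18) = (12)(2 11 6 8 5)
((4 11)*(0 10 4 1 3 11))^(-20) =((0 10 4)(1 3 11))^(-20) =(0 10 4)(1 3 11)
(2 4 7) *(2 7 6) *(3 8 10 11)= (2 4 6)(3 8 10 11)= [0, 1, 4, 8, 6, 5, 2, 7, 10, 9, 11, 3]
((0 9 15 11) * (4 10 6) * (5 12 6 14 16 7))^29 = ((0 9 15 11)(4 10 14 16 7 5 12 6))^29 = (0 9 15 11)(4 5 14 6 7 10 12 16)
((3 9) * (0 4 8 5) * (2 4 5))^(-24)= ((0 5)(2 4 8)(3 9))^(-24)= (9)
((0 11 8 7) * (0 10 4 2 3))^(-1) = ((0 11 8 7 10 4 2 3))^(-1) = (0 3 2 4 10 7 8 11)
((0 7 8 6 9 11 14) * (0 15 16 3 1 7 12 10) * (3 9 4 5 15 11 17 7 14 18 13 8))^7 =((0 12 10)(1 14 11 18 13 8 6 4 5 15 16 9 17 7 3))^7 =(0 12 10)(1 4 3 6 7 8 17 13 9 18 16 11 15 14 5)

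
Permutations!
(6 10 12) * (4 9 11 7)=(4 9 11 7)(6 10 12)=[0, 1, 2, 3, 9, 5, 10, 4, 8, 11, 12, 7, 6]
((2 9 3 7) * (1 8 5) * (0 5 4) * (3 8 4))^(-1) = ((0 5 1 4)(2 9 8 3 7))^(-1) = (0 4 1 5)(2 7 3 8 9)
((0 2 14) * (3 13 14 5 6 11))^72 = (14)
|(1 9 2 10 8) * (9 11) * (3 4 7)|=6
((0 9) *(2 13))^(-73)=(0 9)(2 13)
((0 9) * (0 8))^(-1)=(0 8 9)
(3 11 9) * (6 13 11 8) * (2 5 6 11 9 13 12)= (2 5 6 12)(3 8 11 13 9)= [0, 1, 5, 8, 4, 6, 12, 7, 11, 3, 10, 13, 2, 9]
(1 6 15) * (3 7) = (1 6 15)(3 7) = [0, 6, 2, 7, 4, 5, 15, 3, 8, 9, 10, 11, 12, 13, 14, 1]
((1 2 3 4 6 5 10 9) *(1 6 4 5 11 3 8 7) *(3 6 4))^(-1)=((1 2 8 7)(3 5 10 9 4)(6 11))^(-1)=(1 7 8 2)(3 4 9 10 5)(6 11)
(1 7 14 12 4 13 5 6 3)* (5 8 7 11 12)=(1 11 12 4 13 8 7 14 5 6 3)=[0, 11, 2, 1, 13, 6, 3, 14, 7, 9, 10, 12, 4, 8, 5]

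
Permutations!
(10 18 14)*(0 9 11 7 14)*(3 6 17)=(0 9 11 7 14 10 18)(3 6 17)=[9, 1, 2, 6, 4, 5, 17, 14, 8, 11, 18, 7, 12, 13, 10, 15, 16, 3, 0]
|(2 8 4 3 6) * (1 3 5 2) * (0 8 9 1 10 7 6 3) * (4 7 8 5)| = 20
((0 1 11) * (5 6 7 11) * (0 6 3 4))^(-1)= ((0 1 5 3 4)(6 7 11))^(-1)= (0 4 3 5 1)(6 11 7)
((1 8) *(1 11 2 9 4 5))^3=((1 8 11 2 9 4 5))^3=(1 2 5 11 4 8 9)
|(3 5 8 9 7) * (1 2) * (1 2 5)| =|(1 5 8 9 7 3)| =6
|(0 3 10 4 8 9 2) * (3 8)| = |(0 8 9 2)(3 10 4)| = 12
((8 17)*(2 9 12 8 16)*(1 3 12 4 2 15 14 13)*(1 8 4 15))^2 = (1 12 2 15 13 17)(3 4 9 14 8 16)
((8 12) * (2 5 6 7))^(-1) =((2 5 6 7)(8 12))^(-1) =(2 7 6 5)(8 12)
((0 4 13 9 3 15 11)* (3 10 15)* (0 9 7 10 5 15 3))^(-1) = ((0 4 13 7 10 3)(5 15 11 9))^(-1) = (0 3 10 7 13 4)(5 9 11 15)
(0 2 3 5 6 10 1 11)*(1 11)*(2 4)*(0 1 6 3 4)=(1 6 10 11)(2 4)(3 5)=[0, 6, 4, 5, 2, 3, 10, 7, 8, 9, 11, 1]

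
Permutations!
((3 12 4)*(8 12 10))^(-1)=((3 10 8 12 4))^(-1)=(3 4 12 8 10)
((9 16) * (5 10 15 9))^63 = ((5 10 15 9 16))^63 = (5 9 10 16 15)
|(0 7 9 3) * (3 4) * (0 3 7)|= 3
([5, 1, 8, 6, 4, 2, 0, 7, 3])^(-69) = [8, 1, 6, 5, 4, 3, 2, 7, 0]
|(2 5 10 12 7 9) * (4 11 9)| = 8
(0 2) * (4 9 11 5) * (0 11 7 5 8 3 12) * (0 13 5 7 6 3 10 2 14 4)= (0 14 4 9 6 3 12 13 5)(2 11 8 10)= [14, 1, 11, 12, 9, 0, 3, 7, 10, 6, 2, 8, 13, 5, 4]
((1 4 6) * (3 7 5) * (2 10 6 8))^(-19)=(1 6 10 2 8 4)(3 5 7)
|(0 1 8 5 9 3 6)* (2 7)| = |(0 1 8 5 9 3 6)(2 7)| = 14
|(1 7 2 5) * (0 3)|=4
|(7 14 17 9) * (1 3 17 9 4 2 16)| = |(1 3 17 4 2 16)(7 14 9)| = 6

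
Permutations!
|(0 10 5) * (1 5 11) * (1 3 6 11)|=|(0 10 1 5)(3 6 11)|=12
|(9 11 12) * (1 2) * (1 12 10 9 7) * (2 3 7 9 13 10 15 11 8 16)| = 30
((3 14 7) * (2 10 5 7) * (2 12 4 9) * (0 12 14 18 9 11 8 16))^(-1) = ((0 12 4 11 8 16)(2 10 5 7 3 18 9))^(-1) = (0 16 8 11 4 12)(2 9 18 3 7 5 10)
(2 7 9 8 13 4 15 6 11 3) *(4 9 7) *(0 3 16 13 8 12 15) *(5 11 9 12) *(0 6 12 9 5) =(0 3 2 4 6 5 11 16 13 9)(12 15) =[3, 1, 4, 2, 6, 11, 5, 7, 8, 0, 10, 16, 15, 9, 14, 12, 13]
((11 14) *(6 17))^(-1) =((6 17)(11 14))^(-1) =(6 17)(11 14)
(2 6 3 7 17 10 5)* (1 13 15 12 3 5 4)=(1 13 15 12 3 7 17 10 4)(2 6 5)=[0, 13, 6, 7, 1, 2, 5, 17, 8, 9, 4, 11, 3, 15, 14, 12, 16, 10]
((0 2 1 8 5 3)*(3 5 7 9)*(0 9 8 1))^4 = (9)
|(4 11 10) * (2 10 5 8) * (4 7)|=7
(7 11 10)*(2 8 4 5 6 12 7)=(2 8 4 5 6 12 7 11 10)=[0, 1, 8, 3, 5, 6, 12, 11, 4, 9, 2, 10, 7]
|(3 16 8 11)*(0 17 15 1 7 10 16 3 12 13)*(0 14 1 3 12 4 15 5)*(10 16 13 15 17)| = |(0 10 13 14 1 7 16 8 11 4 17 5)(3 12 15)| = 12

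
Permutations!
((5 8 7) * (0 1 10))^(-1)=(0 10 1)(5 7 8)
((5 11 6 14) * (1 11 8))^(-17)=((1 11 6 14 5 8))^(-17)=(1 11 6 14 5 8)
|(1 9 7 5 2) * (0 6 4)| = |(0 6 4)(1 9 7 5 2)| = 15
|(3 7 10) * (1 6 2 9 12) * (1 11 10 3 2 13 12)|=8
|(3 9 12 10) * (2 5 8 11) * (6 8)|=20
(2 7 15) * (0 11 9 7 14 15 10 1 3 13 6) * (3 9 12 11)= [3, 9, 14, 13, 4, 5, 0, 10, 8, 7, 1, 12, 11, 6, 15, 2]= (0 3 13 6)(1 9 7 10)(2 14 15)(11 12)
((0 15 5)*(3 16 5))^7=(0 3 5 15 16)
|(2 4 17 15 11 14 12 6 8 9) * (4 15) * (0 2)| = 18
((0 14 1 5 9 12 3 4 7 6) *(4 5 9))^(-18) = (0 1 12 5 7)(3 4 6 14 9)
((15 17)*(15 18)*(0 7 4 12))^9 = (18)(0 7 4 12)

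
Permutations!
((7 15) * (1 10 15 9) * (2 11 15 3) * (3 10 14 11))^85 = ((1 14 11 15 7 9)(2 3))^85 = (1 14 11 15 7 9)(2 3)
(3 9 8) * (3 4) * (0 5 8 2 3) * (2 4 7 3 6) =(0 5 8 7 3 9 4)(2 6) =[5, 1, 6, 9, 0, 8, 2, 3, 7, 4]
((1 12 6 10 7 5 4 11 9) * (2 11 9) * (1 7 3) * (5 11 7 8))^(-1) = (1 3 10 6 12)(2 11 7)(4 5 8 9)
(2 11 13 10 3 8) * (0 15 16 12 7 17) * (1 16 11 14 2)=(0 15 11 13 10 3 8 1 16 12 7 17)(2 14)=[15, 16, 14, 8, 4, 5, 6, 17, 1, 9, 3, 13, 7, 10, 2, 11, 12, 0]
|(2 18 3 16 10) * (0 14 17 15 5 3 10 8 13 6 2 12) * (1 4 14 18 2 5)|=60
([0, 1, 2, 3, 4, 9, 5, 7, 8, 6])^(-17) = (5 9 6)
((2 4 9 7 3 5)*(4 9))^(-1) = (2 5 3 7 9)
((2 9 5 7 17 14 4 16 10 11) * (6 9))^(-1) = (2 11 10 16 4 14 17 7 5 9 6)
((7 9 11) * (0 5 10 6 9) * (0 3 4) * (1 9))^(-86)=((0 5 10 6 1 9 11 7 3 4))^(-86)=(0 1 3 10 11)(4 6 7 5 9)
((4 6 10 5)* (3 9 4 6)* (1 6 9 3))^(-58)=((1 6 10 5 9 4))^(-58)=(1 10 9)(4 6 5)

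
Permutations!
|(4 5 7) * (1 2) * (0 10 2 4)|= |(0 10 2 1 4 5 7)|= 7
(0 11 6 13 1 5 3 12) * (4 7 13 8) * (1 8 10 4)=[11, 5, 2, 12, 7, 3, 10, 13, 1, 9, 4, 6, 0, 8]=(0 11 6 10 4 7 13 8 1 5 3 12)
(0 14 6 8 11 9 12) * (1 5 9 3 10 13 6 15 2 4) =(0 14 15 2 4 1 5 9 12)(3 10 13 6 8 11) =[14, 5, 4, 10, 1, 9, 8, 7, 11, 12, 13, 3, 0, 6, 15, 2]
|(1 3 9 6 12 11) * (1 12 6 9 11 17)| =5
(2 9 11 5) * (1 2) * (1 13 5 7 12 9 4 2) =(2 4)(5 13)(7 12 9 11) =[0, 1, 4, 3, 2, 13, 6, 12, 8, 11, 10, 7, 9, 5]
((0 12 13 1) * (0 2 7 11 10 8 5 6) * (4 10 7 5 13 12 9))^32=(0 4 8 1 5)(2 6 9 10 13)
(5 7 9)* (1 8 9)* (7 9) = (1 8 7)(5 9) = [0, 8, 2, 3, 4, 9, 6, 1, 7, 5]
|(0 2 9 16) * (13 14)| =|(0 2 9 16)(13 14)| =4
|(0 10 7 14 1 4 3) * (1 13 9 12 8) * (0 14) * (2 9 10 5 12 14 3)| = 12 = |(0 5 12 8 1 4 2 9 14 13 10 7)|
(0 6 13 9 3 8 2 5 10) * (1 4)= (0 6 13 9 3 8 2 5 10)(1 4)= [6, 4, 5, 8, 1, 10, 13, 7, 2, 3, 0, 11, 12, 9]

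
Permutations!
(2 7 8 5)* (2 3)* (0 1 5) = (0 1 5 3 2 7 8) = [1, 5, 7, 2, 4, 3, 6, 8, 0]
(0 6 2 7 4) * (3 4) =(0 6 2 7 3 4) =[6, 1, 7, 4, 0, 5, 2, 3]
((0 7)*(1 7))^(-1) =(0 7 1)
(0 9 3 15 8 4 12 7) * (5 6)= (0 9 3 15 8 4 12 7)(5 6)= [9, 1, 2, 15, 12, 6, 5, 0, 4, 3, 10, 11, 7, 13, 14, 8]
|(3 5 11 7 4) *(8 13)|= |(3 5 11 7 4)(8 13)|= 10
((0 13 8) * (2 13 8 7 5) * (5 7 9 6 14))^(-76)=((0 8)(2 13 9 6 14 5))^(-76)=(2 9 14)(5 13 6)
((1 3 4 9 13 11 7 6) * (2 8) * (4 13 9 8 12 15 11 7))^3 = ((1 3 13 7 6)(2 12 15 11 4 8))^3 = (1 7 3 6 13)(2 11)(4 12)(8 15)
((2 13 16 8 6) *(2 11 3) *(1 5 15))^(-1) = ((1 5 15)(2 13 16 8 6 11 3))^(-1) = (1 15 5)(2 3 11 6 8 16 13)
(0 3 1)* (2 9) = [3, 0, 9, 1, 4, 5, 6, 7, 8, 2] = (0 3 1)(2 9)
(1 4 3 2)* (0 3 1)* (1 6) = [3, 4, 0, 2, 6, 5, 1] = (0 3 2)(1 4 6)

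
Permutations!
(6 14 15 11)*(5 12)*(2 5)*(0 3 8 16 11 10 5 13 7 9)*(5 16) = (0 3 8 5 12 2 13 7 9)(6 14 15 10 16 11) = [3, 1, 13, 8, 4, 12, 14, 9, 5, 0, 16, 6, 2, 7, 15, 10, 11]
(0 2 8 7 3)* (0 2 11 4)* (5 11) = (0 5 11 4)(2 8 7 3) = [5, 1, 8, 2, 0, 11, 6, 3, 7, 9, 10, 4]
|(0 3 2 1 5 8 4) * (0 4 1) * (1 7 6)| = 15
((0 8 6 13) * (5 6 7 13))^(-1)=(0 13 7 8)(5 6)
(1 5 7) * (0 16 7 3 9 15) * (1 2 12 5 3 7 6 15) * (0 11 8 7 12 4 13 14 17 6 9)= (0 16 9 1 3)(2 4 13 14 17 6 15 11 8 7)(5 12)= [16, 3, 4, 0, 13, 12, 15, 2, 7, 1, 10, 8, 5, 14, 17, 11, 9, 6]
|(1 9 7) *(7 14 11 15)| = |(1 9 14 11 15 7)| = 6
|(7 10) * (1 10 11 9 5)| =6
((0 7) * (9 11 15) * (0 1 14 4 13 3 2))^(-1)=((0 7 1 14 4 13 3 2)(9 11 15))^(-1)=(0 2 3 13 4 14 1 7)(9 15 11)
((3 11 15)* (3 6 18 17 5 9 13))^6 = (3 5 6)(9 18 11)(13 17 15) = ((3 11 15 6 18 17 5 9 13))^6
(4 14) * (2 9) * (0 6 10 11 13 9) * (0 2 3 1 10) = (0 6)(1 10 11 13 9 3)(4 14) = [6, 10, 2, 1, 14, 5, 0, 7, 8, 3, 11, 13, 12, 9, 4]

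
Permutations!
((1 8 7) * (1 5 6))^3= (1 5 8 6 7)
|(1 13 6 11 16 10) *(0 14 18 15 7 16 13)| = |(0 14 18 15 7 16 10 1)(6 11 13)| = 24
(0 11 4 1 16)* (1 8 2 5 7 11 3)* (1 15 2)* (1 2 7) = (0 3 15 7 11 4 8 2 5 1 16) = [3, 16, 5, 15, 8, 1, 6, 11, 2, 9, 10, 4, 12, 13, 14, 7, 0]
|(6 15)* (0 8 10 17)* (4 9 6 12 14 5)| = 28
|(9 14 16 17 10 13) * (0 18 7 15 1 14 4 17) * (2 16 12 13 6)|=15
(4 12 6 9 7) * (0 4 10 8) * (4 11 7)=[11, 1, 2, 3, 12, 5, 9, 10, 0, 4, 8, 7, 6]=(0 11 7 10 8)(4 12 6 9)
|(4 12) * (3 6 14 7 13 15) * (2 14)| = 14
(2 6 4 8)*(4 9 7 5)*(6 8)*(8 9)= (2 9 7 5 4 6 8)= [0, 1, 9, 3, 6, 4, 8, 5, 2, 7]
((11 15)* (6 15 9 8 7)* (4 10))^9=(4 10)(6 9)(7 11)(8 15)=((4 10)(6 15 11 9 8 7))^9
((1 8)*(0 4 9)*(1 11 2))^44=(11)(0 9 4)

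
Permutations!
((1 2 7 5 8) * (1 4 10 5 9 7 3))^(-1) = (1 3 2)(4 8 5 10)(7 9)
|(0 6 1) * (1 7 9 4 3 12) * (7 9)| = 7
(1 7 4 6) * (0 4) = [4, 7, 2, 3, 6, 5, 1, 0] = (0 4 6 1 7)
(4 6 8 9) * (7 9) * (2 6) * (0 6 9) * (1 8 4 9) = (9)(0 6 4 2 1 8 7) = [6, 8, 1, 3, 2, 5, 4, 0, 7, 9]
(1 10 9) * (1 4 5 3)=(1 10 9 4 5 3)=[0, 10, 2, 1, 5, 3, 6, 7, 8, 4, 9]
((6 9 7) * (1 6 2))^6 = (1 6 9 7 2)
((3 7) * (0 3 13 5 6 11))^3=(0 13 11 7 6 3 5)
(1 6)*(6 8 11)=(1 8 11 6)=[0, 8, 2, 3, 4, 5, 1, 7, 11, 9, 10, 6]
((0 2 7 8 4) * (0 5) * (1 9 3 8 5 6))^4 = ((0 2 7 5)(1 9 3 8 4 6))^4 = (1 4 3)(6 8 9)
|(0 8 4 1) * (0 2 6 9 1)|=12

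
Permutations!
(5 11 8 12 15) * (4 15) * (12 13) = (4 15 5 11 8 13 12) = [0, 1, 2, 3, 15, 11, 6, 7, 13, 9, 10, 8, 4, 12, 14, 5]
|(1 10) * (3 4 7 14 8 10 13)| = 8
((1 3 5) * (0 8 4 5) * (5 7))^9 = (0 4 5 3 8 7 1)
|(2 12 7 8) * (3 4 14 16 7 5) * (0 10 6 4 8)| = |(0 10 6 4 14 16 7)(2 12 5 3 8)| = 35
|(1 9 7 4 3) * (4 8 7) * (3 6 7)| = |(1 9 4 6 7 8 3)| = 7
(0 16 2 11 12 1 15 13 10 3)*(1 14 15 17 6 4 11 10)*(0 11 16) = [0, 17, 10, 11, 16, 5, 4, 7, 8, 9, 3, 12, 14, 1, 15, 13, 2, 6] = (1 17 6 4 16 2 10 3 11 12 14 15 13)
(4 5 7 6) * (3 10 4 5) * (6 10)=(3 6 5 7 10 4)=[0, 1, 2, 6, 3, 7, 5, 10, 8, 9, 4]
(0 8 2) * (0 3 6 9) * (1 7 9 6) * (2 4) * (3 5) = [8, 7, 5, 1, 2, 3, 6, 9, 4, 0] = (0 8 4 2 5 3 1 7 9)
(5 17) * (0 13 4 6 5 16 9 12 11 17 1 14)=(0 13 4 6 5 1 14)(9 12 11 17 16)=[13, 14, 2, 3, 6, 1, 5, 7, 8, 12, 10, 17, 11, 4, 0, 15, 9, 16]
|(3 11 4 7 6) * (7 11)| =6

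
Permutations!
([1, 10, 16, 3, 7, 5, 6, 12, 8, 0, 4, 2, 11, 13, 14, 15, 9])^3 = [4, 7, 0, 3, 11, 5, 6, 2, 8, 10, 12, 9, 16, 13, 14, 15, 1]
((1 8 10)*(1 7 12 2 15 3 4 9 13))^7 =((1 8 10 7 12 2 15 3 4 9 13))^7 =(1 3 7 13 15 10 9 2 8 4 12)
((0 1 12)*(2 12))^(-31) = ((0 1 2 12))^(-31) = (0 1 2 12)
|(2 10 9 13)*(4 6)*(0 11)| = |(0 11)(2 10 9 13)(4 6)| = 4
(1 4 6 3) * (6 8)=(1 4 8 6 3)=[0, 4, 2, 1, 8, 5, 3, 7, 6]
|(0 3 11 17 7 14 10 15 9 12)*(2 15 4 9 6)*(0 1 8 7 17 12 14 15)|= 20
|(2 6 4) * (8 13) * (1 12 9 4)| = |(1 12 9 4 2 6)(8 13)| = 6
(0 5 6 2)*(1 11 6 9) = (0 5 9 1 11 6 2) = [5, 11, 0, 3, 4, 9, 2, 7, 8, 1, 10, 6]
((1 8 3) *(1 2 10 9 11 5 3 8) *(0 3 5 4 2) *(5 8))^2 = ((0 3)(2 10 9 11 4)(5 8))^2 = (2 9 4 10 11)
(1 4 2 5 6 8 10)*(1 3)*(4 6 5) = [0, 6, 4, 1, 2, 5, 8, 7, 10, 9, 3] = (1 6 8 10 3)(2 4)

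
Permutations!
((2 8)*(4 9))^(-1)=(2 8)(4 9)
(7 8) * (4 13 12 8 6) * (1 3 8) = (1 3 8 7 6 4 13 12) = [0, 3, 2, 8, 13, 5, 4, 6, 7, 9, 10, 11, 1, 12]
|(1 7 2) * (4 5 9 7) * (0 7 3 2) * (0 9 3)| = 15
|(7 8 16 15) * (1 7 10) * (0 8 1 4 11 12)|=8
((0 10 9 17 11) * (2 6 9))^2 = ((0 10 2 6 9 17 11))^2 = (0 2 9 11 10 6 17)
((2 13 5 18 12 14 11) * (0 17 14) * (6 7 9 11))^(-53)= (0 2 14 5 7 12 11 17 13 6 18 9)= ((0 17 14 6 7 9 11 2 13 5 18 12))^(-53)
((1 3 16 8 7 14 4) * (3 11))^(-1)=(1 4 14 7 8 16 3 11)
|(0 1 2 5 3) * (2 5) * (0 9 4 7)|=7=|(0 1 5 3 9 4 7)|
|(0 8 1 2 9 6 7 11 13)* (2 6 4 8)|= |(0 2 9 4 8 1 6 7 11 13)|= 10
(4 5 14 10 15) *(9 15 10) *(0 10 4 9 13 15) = (0 10 4 5 14 13 15 9) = [10, 1, 2, 3, 5, 14, 6, 7, 8, 0, 4, 11, 12, 15, 13, 9]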